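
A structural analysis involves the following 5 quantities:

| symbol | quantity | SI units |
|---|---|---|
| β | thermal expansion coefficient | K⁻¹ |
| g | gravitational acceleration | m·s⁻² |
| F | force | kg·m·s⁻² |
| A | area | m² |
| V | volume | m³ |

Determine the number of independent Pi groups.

There are 5 variables and 4 base dimensions (M, L, T, Θ).
The dimension matrix has rank 4.
Independent dimensionless groups: 5 − 4 = 1.

1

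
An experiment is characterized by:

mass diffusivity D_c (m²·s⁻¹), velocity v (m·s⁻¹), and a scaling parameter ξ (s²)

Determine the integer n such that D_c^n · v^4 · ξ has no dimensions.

Balance the L exponent: (2)·n from D_c, plus 4·(1) + (0) = 4 from the rest, must sum to zero.
2n + 4 = 0, so n = -2.

-2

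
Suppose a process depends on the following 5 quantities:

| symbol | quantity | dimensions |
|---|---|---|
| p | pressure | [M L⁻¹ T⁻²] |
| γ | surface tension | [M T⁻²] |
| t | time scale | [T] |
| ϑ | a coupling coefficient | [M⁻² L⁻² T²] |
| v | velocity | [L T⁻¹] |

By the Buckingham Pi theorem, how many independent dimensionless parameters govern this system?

There are 5 variables and 3 base dimensions (M, L, T).
The dimension matrix has rank 3.
Independent dimensionless groups: 5 − 3 = 2.

2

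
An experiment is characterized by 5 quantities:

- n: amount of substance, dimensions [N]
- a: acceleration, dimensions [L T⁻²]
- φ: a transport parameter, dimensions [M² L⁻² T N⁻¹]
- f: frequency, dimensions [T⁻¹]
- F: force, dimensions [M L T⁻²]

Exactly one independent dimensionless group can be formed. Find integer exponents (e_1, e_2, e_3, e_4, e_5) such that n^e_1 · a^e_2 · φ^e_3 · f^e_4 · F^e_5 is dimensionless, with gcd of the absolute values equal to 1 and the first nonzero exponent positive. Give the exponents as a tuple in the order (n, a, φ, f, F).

M: e_1·(0) + e_2·(0) + e_3·(2) + e_4·(0) + e_5·(1) = 0
L: e_1·(0) + e_2·(1) + e_3·(-2) + e_4·(0) + e_5·(1) = 0
T: e_1·(0) + e_2·(-2) + e_3·(1) + e_4·(-1) + e_5·(-2) = 0
N: e_1·(1) + e_2·(0) + e_3·(-1) + e_4·(0) + e_5·(0) = 0
Solving this homogeneous linear system for the smallest-integer solution (first nonzero entry positive) gives (1, 4, 1, -3, -2).

(1, 4, 1, -3, -2)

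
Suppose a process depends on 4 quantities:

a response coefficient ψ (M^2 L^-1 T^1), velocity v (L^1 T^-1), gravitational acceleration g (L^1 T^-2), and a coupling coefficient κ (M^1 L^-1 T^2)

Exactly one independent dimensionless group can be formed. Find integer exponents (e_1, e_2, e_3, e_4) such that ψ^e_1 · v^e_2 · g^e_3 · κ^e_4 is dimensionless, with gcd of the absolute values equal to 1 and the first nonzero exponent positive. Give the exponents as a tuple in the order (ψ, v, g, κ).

M: e_1·(2) + e_2·(0) + e_3·(0) + e_4·(1) = 0
L: e_1·(-1) + e_2·(1) + e_3·(1) + e_4·(-1) = 0
T: e_1·(1) + e_2·(-1) + e_3·(-2) + e_4·(2) = 0
Solving this homogeneous linear system for the smallest-integer solution (first nonzero entry positive) gives (1, 1, -2, -2).

(1, 1, -2, -2)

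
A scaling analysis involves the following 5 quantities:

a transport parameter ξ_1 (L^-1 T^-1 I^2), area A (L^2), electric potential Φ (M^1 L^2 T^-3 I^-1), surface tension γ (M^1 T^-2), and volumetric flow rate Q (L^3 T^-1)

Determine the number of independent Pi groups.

1

There are 5 variables and 4 base dimensions (M, L, T, I).
The dimension matrix has rank 4.
Independent dimensionless groups: 5 − 4 = 1.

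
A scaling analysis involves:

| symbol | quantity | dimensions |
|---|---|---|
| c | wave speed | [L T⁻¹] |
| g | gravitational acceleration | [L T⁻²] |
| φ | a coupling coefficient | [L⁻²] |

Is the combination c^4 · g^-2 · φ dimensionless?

Sum the exponent of each base dimension across the product:
  M: 4·[c]_M − 2·[g]_M + [φ]_M = 4·(0) − 2·(0) + (0) = 0
  L: 4·[c]_L − 2·[g]_L + [φ]_L = 4·(1) − 2·(1) + (-2) = 0
  T: 4·[c]_T − 2·[g]_T + [φ]_T = 4·(-1) − 2·(-2) + (0) = 0
All base exponents vanish — dimensionless.

yes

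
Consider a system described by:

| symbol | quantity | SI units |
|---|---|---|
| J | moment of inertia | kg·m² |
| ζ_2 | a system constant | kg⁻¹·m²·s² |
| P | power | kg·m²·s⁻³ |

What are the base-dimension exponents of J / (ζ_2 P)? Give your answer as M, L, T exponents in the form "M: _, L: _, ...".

Collect each base-dimension exponent across the product:
  M: (1) − (-1) − (1) = 1
  L: (2) − (2) − (2) = -2
  T: (0) − (2) − (-3) = 1
So the dimensions are [M L⁻² T].

M: 1, L: -2, T: 1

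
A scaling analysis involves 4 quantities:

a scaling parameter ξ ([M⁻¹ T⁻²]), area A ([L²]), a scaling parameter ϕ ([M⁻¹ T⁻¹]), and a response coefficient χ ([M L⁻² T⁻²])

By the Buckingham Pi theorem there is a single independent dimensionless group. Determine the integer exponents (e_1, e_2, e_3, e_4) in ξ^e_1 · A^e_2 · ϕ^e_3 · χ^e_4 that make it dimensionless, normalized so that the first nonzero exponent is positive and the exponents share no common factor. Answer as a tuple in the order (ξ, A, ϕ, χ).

M: e_1·(-1) + e_2·(0) + e_3·(-1) + e_4·(1) = 0
L: e_1·(0) + e_2·(2) + e_3·(0) + e_4·(-2) = 0
T: e_1·(-2) + e_2·(0) + e_3·(-1) + e_4·(-2) = 0
Solving this homogeneous linear system for the smallest-integer solution (first nonzero entry positive) gives (3, -1, -4, -1).

(3, -1, -4, -1)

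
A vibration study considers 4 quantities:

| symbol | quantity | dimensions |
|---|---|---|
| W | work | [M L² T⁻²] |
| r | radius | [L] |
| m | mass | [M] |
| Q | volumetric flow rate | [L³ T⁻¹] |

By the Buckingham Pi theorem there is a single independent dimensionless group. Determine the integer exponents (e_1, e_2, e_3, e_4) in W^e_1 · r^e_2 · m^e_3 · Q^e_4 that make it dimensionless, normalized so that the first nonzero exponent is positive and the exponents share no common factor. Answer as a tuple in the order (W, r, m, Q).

(1, 4, -1, -2)

M: e_1·(1) + e_2·(0) + e_3·(1) + e_4·(0) = 0
L: e_1·(2) + e_2·(1) + e_3·(0) + e_4·(3) = 0
T: e_1·(-2) + e_2·(0) + e_3·(0) + e_4·(-1) = 0
Solving this homogeneous linear system for the smallest-integer solution (first nonzero entry positive) gives (1, 4, -1, -2).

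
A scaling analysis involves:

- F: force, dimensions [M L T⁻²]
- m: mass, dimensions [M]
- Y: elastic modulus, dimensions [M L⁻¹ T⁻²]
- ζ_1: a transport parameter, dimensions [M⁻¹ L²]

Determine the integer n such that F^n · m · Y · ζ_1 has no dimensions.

-1

Balance the M exponent: (1)·n from F, plus (1) + (1) + (-1) = 1 from the rest, must sum to zero.
n + 1 = 0, so n = -1.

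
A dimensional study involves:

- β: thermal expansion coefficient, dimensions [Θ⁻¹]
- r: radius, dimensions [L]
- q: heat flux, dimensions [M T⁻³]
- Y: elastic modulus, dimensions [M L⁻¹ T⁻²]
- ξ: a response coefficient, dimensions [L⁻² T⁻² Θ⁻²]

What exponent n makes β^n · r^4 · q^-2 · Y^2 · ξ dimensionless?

-2

Balance the Θ exponent: (-1)·n from β, plus 4·(0) − 2·(0) + 2·(0) + (-2) = -2 from the rest, must sum to zero.
−n − 2 = 0, so n = -2.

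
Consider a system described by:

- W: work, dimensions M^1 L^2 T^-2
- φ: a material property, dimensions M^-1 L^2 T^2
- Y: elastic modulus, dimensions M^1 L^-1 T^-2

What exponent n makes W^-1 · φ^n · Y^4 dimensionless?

Balance the M exponent: (-1)·n from φ, plus −(1) + 4·(1) = 3 from the rest, must sum to zero.
−n + 3 = 0, so n = 3.

3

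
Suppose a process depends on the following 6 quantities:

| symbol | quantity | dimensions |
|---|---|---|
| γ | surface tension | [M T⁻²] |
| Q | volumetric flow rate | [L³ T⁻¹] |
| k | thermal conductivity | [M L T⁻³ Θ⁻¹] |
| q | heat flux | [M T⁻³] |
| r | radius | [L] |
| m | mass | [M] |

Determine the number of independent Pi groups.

There are 6 variables and 4 base dimensions (M, L, T, Θ).
The dimension matrix has rank 4.
Independent dimensionless groups: 6 − 4 = 2.

2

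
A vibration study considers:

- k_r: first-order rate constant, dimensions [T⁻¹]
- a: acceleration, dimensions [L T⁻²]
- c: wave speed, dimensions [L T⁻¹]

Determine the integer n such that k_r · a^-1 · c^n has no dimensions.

1

Balance the L exponent: (1)·n from c, plus (0) − (1) = -1 from the rest, must sum to zero.
n − 1 = 0, so n = 1.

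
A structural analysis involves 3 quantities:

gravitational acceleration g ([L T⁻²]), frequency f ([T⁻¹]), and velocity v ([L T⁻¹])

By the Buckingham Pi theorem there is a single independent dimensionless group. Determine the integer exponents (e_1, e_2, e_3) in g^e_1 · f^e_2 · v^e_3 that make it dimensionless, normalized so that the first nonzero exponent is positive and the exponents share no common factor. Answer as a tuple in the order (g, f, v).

(1, -1, -1)

L: e_1·(1) + e_2·(0) + e_3·(1) = 0
T: e_1·(-2) + e_2·(-1) + e_3·(-1) = 0
Solving this homogeneous linear system for the smallest-integer solution (first nonzero entry positive) gives (1, -1, -1).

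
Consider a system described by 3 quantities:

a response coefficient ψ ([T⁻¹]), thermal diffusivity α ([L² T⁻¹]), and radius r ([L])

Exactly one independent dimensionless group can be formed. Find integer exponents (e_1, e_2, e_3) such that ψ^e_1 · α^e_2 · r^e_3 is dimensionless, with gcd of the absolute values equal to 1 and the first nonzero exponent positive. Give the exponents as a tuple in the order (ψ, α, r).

L: e_1·(0) + e_2·(2) + e_3·(1) = 0
T: e_1·(-1) + e_2·(-1) + e_3·(0) = 0
Solving this homogeneous linear system for the smallest-integer solution (first nonzero entry positive) gives (1, -1, 2).

(1, -1, 2)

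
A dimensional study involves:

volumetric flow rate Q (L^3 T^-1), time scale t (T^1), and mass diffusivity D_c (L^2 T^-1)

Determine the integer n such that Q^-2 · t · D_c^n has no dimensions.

3

Balance the L exponent: (2)·n from D_c, plus −2·(3) + (0) = -6 from the rest, must sum to zero.
2n − 6 = 0, so n = 3.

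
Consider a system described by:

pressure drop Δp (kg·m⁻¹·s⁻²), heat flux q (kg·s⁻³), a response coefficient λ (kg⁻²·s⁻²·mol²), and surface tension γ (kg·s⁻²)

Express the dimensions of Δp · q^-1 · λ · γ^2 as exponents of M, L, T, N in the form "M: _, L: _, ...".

M: 0, L: -1, T: -5, N: 2

Collect each base-dimension exponent across the product:
  M: (1) − (1) + (-2) + 2·(1) = 0
  L: (-1) − (0) + (0) + 2·(0) = -1
  T: (-2) − (-3) + (-2) + 2·(-2) = -5
  N: (0) − (0) + (2) + 2·(0) = 2
So the dimensions are [L⁻¹ T⁻⁵ N²].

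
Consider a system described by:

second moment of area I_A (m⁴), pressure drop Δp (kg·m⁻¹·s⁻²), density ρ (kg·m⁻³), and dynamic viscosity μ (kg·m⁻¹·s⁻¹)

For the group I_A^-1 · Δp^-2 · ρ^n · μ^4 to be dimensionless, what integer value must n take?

Balance the M exponent: (1)·n from ρ, plus −(0) − 2·(1) + 4·(1) = 2 from the rest, must sum to zero.
n + 2 = 0, so n = -2.

-2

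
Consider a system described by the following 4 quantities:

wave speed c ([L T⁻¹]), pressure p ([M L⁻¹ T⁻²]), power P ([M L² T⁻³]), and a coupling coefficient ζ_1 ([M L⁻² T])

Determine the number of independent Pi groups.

There are 4 variables and 3 base dimensions (M, L, T).
The dimension matrix has rank 3.
Independent dimensionless groups: 4 − 3 = 1.

1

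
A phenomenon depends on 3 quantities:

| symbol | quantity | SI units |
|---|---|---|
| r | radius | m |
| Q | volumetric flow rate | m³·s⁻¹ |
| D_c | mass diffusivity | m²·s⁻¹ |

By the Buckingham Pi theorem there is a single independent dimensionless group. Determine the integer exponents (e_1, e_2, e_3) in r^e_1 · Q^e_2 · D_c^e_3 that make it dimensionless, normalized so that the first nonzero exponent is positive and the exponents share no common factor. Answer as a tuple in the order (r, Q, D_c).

(1, -1, 1)

L: e_1·(1) + e_2·(3) + e_3·(2) = 0
T: e_1·(0) + e_2·(-1) + e_3·(-1) = 0
Solving this homogeneous linear system for the smallest-integer solution (first nonzero entry positive) gives (1, -1, 1).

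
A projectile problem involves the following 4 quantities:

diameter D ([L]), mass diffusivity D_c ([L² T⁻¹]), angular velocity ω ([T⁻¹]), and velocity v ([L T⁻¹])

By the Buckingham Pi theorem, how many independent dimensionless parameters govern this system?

There are 4 variables and 2 base dimensions (L, T).
The dimension matrix has rank 2.
Independent dimensionless groups: 4 − 2 = 2.

2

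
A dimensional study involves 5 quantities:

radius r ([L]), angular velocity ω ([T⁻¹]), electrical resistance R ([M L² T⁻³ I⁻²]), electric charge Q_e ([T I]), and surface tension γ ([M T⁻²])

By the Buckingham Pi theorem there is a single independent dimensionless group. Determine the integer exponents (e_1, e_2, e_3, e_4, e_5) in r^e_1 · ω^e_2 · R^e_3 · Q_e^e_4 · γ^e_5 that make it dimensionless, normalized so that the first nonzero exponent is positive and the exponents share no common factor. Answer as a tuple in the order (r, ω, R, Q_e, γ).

(2, -1, -1, -2, 1)

M: e_1·(0) + e_2·(0) + e_3·(1) + e_4·(0) + e_5·(1) = 0
L: e_1·(1) + e_2·(0) + e_3·(2) + e_4·(0) + e_5·(0) = 0
T: e_1·(0) + e_2·(-1) + e_3·(-3) + e_4·(1) + e_5·(-2) = 0
I: e_1·(0) + e_2·(0) + e_3·(-2) + e_4·(1) + e_5·(0) = 0
Solving this homogeneous linear system for the smallest-integer solution (first nonzero entry positive) gives (2, -1, -1, -2, 1).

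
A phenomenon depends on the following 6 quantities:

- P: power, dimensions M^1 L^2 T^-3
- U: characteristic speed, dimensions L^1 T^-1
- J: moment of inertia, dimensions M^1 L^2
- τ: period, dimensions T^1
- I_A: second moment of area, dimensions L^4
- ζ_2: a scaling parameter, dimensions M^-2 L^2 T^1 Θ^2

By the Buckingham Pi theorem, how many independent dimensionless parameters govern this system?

There are 6 variables and 4 base dimensions (M, L, T, Θ).
The dimension matrix has rank 4.
Independent dimensionless groups: 6 − 4 = 2.

2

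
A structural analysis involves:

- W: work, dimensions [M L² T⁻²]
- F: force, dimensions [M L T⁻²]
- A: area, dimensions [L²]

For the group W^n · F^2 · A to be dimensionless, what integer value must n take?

-2

Balance the M exponent: (1)·n from W, plus 2·(1) + (0) = 2 from the rest, must sum to zero.
n + 2 = 0, so n = -2.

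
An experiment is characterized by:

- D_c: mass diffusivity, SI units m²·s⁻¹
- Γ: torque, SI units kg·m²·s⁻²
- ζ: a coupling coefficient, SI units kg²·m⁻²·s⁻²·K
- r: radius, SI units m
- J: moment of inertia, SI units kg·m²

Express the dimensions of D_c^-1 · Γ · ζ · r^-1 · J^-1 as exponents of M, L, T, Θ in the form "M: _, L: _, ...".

M: 2, L: -5, T: -3, Θ: 1

Collect each base-dimension exponent across the product:
  M: −(0) + (1) + (2) − (0) − (1) = 2
  L: −(2) + (2) + (-2) − (1) − (2) = -5
  T: −(-1) + (-2) + (-2) − (0) − (0) = -3
  Θ: −(0) + (0) + (1) − (0) − (0) = 1
So the dimensions are [M² L⁻⁵ T⁻³ Θ].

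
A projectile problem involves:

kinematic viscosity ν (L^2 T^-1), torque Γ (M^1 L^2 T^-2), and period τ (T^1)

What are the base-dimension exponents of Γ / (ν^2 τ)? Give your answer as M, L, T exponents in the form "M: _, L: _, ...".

M: 1, L: -2, T: -1

Collect each base-dimension exponent across the product:
  M: −2·(0) + (1) − (0) = 1
  L: −2·(2) + (2) − (0) = -2
  T: −2·(-1) + (-2) − (1) = -1
So the dimensions are [M L⁻² T⁻¹].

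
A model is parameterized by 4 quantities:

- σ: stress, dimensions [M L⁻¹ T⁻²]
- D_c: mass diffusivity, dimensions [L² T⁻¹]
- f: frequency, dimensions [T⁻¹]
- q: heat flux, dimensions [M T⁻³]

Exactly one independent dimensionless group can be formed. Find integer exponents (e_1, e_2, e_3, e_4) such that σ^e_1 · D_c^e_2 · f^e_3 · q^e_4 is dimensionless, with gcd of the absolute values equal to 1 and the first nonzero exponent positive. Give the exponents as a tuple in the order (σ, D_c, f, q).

M: e_1·(1) + e_2·(0) + e_3·(0) + e_4·(1) = 0
L: e_1·(-1) + e_2·(2) + e_3·(0) + e_4·(0) = 0
T: e_1·(-2) + e_2·(-1) + e_3·(-1) + e_4·(-3) = 0
Solving this homogeneous linear system for the smallest-integer solution (first nonzero entry positive) gives (2, 1, 1, -2).

(2, 1, 1, -2)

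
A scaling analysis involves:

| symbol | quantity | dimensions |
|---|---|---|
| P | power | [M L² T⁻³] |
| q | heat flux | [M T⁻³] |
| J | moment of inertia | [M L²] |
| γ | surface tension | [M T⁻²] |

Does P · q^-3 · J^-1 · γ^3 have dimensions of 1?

yes

Sum the exponent of each base dimension across the product:
  M: [P]_M − 3·[q]_M − [J]_M + 3·[γ]_M = (1) − 3·(1) − (1) + 3·(1) = 0
  L: [P]_L − 3·[q]_L − [J]_L + 3·[γ]_L = (2) − 3·(0) − (2) + 3·(0) = 0
  T: [P]_T − 3·[q]_T − [J]_T + 3·[γ]_T = (-3) − 3·(-3) − (0) + 3·(-2) = 0
All base exponents vanish — dimensionless.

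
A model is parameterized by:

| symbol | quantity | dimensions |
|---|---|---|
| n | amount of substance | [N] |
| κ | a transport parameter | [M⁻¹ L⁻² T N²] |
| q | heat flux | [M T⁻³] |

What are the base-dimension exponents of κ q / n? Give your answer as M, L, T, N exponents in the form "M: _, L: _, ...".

Collect each base-dimension exponent across the product:
  M: −(0) + (-1) + (1) = 0
  L: −(0) + (-2) + (0) = -2
  T: −(0) + (1) + (-3) = -2
  N: −(1) + (2) + (0) = 1
So the dimensions are [L⁻² T⁻² N].

M: 0, L: -2, T: -2, N: 1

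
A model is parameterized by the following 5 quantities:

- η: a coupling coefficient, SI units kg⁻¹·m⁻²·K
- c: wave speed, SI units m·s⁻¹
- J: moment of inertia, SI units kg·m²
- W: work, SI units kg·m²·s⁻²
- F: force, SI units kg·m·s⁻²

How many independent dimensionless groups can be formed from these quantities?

There are 5 variables and 4 base dimensions (M, L, T, Θ).
The dimension matrix has rank 4.
Independent dimensionless groups: 5 − 4 = 1.

1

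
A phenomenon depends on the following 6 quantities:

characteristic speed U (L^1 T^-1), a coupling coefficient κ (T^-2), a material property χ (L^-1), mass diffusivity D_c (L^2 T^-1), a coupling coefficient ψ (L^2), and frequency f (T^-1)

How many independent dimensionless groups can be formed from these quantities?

There are 6 variables and 2 base dimensions (L, T).
The dimension matrix has rank 2.
Independent dimensionless groups: 6 − 2 = 4.

4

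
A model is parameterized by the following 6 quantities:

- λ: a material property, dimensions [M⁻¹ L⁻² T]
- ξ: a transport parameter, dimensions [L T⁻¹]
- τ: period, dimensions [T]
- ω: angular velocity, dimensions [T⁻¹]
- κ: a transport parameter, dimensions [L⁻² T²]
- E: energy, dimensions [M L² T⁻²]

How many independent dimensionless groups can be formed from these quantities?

There are 6 variables and 3 base dimensions (M, L, T).
The dimension matrix has rank 3.
Independent dimensionless groups: 6 − 3 = 3.

3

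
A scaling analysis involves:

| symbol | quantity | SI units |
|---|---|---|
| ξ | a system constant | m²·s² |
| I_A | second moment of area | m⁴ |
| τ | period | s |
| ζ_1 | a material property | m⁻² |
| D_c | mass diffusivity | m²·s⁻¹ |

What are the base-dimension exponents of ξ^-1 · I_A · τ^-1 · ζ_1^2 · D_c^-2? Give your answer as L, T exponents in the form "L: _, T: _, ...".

L: -6, T: -1

Collect each base-dimension exponent across the product:
  L: −(2) + (4) − (0) + 2·(-2) − 2·(2) = -6
  T: −(2) + (0) − (1) + 2·(0) − 2·(-1) = -1
So the dimensions are [L⁻⁶ T⁻¹].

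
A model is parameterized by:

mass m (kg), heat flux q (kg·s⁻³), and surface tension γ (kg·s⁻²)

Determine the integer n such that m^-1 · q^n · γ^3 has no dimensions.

-2

Balance the M exponent: (1)·n from q, plus −(1) + 3·(1) = 2 from the rest, must sum to zero.
n + 2 = 0, so n = -2.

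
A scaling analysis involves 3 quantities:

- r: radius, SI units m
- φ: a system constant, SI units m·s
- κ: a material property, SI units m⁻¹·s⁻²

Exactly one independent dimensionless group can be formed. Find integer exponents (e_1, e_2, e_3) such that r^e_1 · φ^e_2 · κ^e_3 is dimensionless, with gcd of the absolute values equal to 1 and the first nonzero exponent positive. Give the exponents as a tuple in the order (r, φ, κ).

L: e_1·(1) + e_2·(1) + e_3·(-1) = 0
T: e_1·(0) + e_2·(1) + e_3·(-2) = 0
Solving this homogeneous linear system for the smallest-integer solution (first nonzero entry positive) gives (1, -2, -1).

(1, -2, -1)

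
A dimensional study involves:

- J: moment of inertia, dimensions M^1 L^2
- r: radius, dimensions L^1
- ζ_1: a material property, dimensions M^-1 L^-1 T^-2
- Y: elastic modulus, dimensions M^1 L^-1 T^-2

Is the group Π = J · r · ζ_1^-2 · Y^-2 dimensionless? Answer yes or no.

Sum the exponent of each base dimension across the product:
  M: [J]_M + [r]_M − 2·[ζ_1]_M − 2·[Y]_M = (1) + (0) − 2·(-1) − 2·(1) = 1
  L: [J]_L + [r]_L − 2·[ζ_1]_L − 2·[Y]_L = (2) + (1) − 2·(-1) − 2·(-1) = 7
  T: [J]_T + [r]_T − 2·[ζ_1]_T − 2·[Y]_T = (0) + (0) − 2·(-2) − 2·(-2) = 8
Net dimensions [M L⁷ T⁸] ≠ [1] — not dimensionless.

no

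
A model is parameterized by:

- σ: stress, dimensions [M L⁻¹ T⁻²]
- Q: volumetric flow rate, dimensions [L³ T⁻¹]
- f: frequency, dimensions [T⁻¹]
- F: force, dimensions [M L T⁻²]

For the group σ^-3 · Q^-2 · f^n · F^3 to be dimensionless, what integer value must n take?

2

Balance the T exponent: (-1)·n from f, plus −3·(-2) − 2·(-1) + 3·(-2) = 2 from the rest, must sum to zero.
−n + 2 = 0, so n = 2.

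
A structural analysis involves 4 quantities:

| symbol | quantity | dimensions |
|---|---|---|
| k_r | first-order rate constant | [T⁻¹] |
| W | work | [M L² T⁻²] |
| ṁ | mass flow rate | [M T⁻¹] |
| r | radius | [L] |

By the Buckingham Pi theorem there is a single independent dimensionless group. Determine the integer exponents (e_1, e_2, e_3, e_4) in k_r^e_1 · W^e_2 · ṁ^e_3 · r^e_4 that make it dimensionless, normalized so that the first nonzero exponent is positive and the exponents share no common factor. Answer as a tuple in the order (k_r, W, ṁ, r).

M: e_1·(0) + e_2·(1) + e_3·(1) + e_4·(0) = 0
L: e_1·(0) + e_2·(2) + e_3·(0) + e_4·(1) = 0
T: e_1·(-1) + e_2·(-2) + e_3·(-1) + e_4·(0) = 0
Solving this homogeneous linear system for the smallest-integer solution (first nonzero entry positive) gives (1, -1, 1, 2).

(1, -1, 1, 2)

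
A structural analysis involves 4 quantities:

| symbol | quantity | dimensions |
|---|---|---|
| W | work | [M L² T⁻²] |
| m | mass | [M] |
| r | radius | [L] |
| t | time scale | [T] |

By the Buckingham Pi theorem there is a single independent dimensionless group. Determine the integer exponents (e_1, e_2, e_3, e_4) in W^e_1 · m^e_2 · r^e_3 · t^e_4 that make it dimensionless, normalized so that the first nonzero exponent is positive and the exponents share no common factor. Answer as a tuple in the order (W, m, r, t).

M: e_1·(1) + e_2·(1) + e_3·(0) + e_4·(0) = 0
L: e_1·(2) + e_2·(0) + e_3·(1) + e_4·(0) = 0
T: e_1·(-2) + e_2·(0) + e_3·(0) + e_4·(1) = 0
Solving this homogeneous linear system for the smallest-integer solution (first nonzero entry positive) gives (1, -1, -2, 2).

(1, -1, -2, 2)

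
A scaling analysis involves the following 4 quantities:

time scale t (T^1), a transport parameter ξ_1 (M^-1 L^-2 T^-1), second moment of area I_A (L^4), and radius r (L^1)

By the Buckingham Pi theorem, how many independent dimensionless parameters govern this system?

1

There are 4 variables and 3 base dimensions (M, L, T).
The dimension matrix has rank 3.
Independent dimensionless groups: 4 − 3 = 1.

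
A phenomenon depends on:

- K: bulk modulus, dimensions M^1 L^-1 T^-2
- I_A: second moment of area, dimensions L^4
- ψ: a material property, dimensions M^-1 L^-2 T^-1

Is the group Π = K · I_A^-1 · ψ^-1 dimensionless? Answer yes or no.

Sum the exponent of each base dimension across the product:
  M: [K]_M − [I_A]_M − [ψ]_M = (1) − (0) − (-1) = 2
  L: [K]_L − [I_A]_L − [ψ]_L = (-1) − (4) − (-2) = -3
  T: [K]_T − [I_A]_T − [ψ]_T = (-2) − (0) − (-1) = -1
Net dimensions [M² L⁻³ T⁻¹] ≠ [1] — not dimensionless.

no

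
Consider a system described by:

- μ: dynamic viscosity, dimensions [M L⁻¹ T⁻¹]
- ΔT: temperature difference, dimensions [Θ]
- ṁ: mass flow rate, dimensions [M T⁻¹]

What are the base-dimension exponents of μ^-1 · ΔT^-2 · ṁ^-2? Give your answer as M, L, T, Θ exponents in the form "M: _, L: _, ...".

Collect each base-dimension exponent across the product:
  M: −(1) − 2·(0) − 2·(1) = -3
  L: −(-1) − 2·(0) − 2·(0) = 1
  T: −(-1) − 2·(0) − 2·(-1) = 3
  Θ: −(0) − 2·(1) − 2·(0) = -2
So the dimensions are [M⁻³ L T³ Θ⁻²].

M: -3, L: 1, T: 3, Θ: -2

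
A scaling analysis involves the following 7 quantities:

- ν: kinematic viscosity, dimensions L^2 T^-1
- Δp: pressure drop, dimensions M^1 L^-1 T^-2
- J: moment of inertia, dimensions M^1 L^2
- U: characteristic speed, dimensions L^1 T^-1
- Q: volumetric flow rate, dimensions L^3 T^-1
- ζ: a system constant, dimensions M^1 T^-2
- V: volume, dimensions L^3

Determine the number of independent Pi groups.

4

There are 7 variables and 3 base dimensions (M, L, T).
The dimension matrix has rank 3.
Independent dimensionless groups: 7 − 3 = 4.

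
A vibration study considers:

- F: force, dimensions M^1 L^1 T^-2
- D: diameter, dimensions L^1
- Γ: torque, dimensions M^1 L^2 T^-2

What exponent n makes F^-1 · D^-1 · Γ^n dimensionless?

1

Balance the M exponent: (1)·n from Γ, plus −(1) − (0) = -1 from the rest, must sum to zero.
n − 1 = 0, so n = 1.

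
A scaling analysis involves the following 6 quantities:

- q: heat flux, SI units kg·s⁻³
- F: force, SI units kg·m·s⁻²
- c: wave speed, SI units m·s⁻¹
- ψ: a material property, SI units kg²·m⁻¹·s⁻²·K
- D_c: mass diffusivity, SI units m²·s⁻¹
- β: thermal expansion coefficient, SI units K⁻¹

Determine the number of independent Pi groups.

2

There are 6 variables and 4 base dimensions (M, L, T, Θ).
The dimension matrix has rank 4.
Independent dimensionless groups: 6 − 4 = 2.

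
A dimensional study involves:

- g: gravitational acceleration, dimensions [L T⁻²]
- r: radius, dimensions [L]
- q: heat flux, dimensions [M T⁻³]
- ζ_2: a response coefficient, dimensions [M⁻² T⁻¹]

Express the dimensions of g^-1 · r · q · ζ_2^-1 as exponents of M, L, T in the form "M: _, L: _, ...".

M: 3, L: 0, T: 0

Collect each base-dimension exponent across the product:
  M: −(0) + (0) + (1) − (-2) = 3
  L: −(1) + (1) + (0) − (0) = 0
  T: −(-2) + (0) + (-3) − (-1) = 0
So the dimensions are [M³].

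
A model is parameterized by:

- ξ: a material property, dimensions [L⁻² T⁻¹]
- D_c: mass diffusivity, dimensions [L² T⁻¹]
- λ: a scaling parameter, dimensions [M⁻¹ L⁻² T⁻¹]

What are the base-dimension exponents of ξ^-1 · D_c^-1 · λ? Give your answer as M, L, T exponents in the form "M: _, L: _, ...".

M: -1, L: -2, T: 1

Collect each base-dimension exponent across the product:
  M: −(0) − (0) + (-1) = -1
  L: −(-2) − (2) + (-2) = -2
  T: −(-1) − (-1) + (-1) = 1
So the dimensions are [M⁻¹ L⁻² T].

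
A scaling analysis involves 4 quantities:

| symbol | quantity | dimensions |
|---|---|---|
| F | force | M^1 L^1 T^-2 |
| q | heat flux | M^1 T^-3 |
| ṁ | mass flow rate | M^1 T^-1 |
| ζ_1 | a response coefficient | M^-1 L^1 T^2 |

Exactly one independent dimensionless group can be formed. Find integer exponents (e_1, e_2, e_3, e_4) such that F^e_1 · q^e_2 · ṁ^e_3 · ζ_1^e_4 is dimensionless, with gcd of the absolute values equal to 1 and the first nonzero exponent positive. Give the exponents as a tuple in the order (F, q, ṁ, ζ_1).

M: e_1·(1) + e_2·(1) + e_3·(1) + e_4·(-1) = 0
L: e_1·(1) + e_2·(0) + e_3·(0) + e_4·(1) = 0
T: e_1·(-2) + e_2·(-3) + e_3·(-1) + e_4·(2) = 0
Solving this homogeneous linear system for the smallest-integer solution (first nonzero entry positive) gives (1, -1, -1, -1).

(1, -1, -1, -1)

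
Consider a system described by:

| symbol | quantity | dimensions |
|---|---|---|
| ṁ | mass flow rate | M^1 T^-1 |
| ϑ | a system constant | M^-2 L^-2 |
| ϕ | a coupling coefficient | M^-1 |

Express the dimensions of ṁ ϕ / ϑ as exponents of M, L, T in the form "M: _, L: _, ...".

M: 2, L: 2, T: -1

Collect each base-dimension exponent across the product:
  M: (1) − (-2) + (-1) = 2
  L: (0) − (-2) + (0) = 2
  T: (-1) − (0) + (0) = -1
So the dimensions are [M² L² T⁻¹].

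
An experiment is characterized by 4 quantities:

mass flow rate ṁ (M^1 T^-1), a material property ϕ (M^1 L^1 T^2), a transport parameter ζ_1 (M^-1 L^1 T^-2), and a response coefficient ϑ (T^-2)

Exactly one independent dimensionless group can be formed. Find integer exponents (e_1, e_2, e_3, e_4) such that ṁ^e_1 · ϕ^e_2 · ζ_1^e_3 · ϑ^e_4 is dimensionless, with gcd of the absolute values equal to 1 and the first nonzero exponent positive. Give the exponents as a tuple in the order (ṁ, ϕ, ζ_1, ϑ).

M: e_1·(1) + e_2·(1) + e_3·(-1) + e_4·(0) = 0
L: e_1·(0) + e_2·(1) + e_3·(1) + e_4·(0) = 0
T: e_1·(-1) + e_2·(2) + e_3·(-2) + e_4·(-2) = 0
Solving this homogeneous linear system for the smallest-integer solution (first nonzero entry positive) gives (2, -1, 1, -3).

(2, -1, 1, -3)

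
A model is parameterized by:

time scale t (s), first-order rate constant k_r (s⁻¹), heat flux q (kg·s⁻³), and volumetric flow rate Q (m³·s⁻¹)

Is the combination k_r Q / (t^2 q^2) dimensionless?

Sum the exponent of each base dimension across the product:
  M: −2·[t]_M + [k_r]_M − 2·[q]_M + [Q]_M = −2·(0) + (0) − 2·(1) + (0) = -2
  L: −2·[t]_L + [k_r]_L − 2·[q]_L + [Q]_L = −2·(0) + (0) − 2·(0) + (3) = 3
  T: −2·[t]_T + [k_r]_T − 2·[q]_T + [Q]_T = −2·(1) + (-1) − 2·(-3) + (-1) = 2
Net dimensions [M⁻² L³ T²] ≠ [1] — not dimensionless.

no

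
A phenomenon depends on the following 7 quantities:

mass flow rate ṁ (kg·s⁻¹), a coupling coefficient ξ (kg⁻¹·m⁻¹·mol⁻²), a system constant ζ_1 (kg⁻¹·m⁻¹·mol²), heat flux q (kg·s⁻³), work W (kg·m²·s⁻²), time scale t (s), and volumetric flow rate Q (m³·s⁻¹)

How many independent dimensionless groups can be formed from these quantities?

There are 7 variables and 4 base dimensions (M, L, T, N).
The dimension matrix has rank 4.
Independent dimensionless groups: 7 − 4 = 3.

3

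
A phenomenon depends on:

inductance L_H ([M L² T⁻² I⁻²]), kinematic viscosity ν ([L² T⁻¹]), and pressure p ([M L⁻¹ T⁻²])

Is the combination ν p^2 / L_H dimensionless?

no

Sum the exponent of each base dimension across the product:
  M: −[L_H]_M + [ν]_M + 2·[p]_M = −(1) + (0) + 2·(1) = 1
  L: −[L_H]_L + [ν]_L + 2·[p]_L = −(2) + (2) + 2·(-1) = -2
  T: −[L_H]_T + [ν]_T + 2·[p]_T = −(-2) + (-1) + 2·(-2) = -3
  I: −[L_H]_I + [ν]_I + 2·[p]_I = −(-2) + (0) + 2·(0) = 2
Net dimensions [M L⁻² T⁻³ I²] ≠ [1] — not dimensionless.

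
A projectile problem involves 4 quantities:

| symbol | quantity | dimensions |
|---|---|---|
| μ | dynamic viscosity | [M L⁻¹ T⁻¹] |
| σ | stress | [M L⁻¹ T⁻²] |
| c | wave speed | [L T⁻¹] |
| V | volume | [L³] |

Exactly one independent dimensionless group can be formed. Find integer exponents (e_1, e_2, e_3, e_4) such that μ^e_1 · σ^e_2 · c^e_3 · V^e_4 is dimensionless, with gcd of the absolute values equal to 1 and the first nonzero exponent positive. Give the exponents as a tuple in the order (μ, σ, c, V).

(3, -3, 3, -1)

M: e_1·(1) + e_2·(1) + e_3·(0) + e_4·(0) = 0
L: e_1·(-1) + e_2·(-1) + e_3·(1) + e_4·(3) = 0
T: e_1·(-1) + e_2·(-2) + e_3·(-1) + e_4·(0) = 0
Solving this homogeneous linear system for the smallest-integer solution (first nonzero entry positive) gives (3, -3, 3, -1).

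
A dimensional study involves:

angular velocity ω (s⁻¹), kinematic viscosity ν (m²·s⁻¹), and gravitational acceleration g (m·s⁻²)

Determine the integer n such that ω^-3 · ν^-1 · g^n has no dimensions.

2

Balance the L exponent: (1)·n from g, plus −3·(0) − (2) = -2 from the rest, must sum to zero.
n − 2 = 0, so n = 2.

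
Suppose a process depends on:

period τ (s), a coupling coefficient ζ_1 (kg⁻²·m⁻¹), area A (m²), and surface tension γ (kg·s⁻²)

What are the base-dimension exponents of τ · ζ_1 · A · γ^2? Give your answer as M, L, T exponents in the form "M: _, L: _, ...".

M: 0, L: 1, T: -3

Collect each base-dimension exponent across the product:
  M: (0) + (-2) + (0) + 2·(1) = 0
  L: (0) + (-1) + (2) + 2·(0) = 1
  T: (1) + (0) + (0) + 2·(-2) = -3
So the dimensions are [L T⁻³].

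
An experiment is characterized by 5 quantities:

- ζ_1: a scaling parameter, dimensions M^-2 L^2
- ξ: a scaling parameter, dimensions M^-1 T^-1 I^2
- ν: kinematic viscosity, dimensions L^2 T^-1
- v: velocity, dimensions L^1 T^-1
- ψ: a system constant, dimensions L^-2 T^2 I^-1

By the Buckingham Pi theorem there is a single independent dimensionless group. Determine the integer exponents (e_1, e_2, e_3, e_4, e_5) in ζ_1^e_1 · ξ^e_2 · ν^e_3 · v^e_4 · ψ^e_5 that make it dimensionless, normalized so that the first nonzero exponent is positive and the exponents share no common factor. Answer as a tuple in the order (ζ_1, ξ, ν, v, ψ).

M: e_1·(-2) + e_2·(-1) + e_3·(0) + e_4·(0) + e_5·(0) = 0
L: e_1·(2) + e_2·(0) + e_3·(2) + e_4·(1) + e_5·(-2) = 0
T: e_1·(0) + e_2·(-1) + e_3·(-1) + e_4·(-1) + e_5·(2) = 0
I: e_1·(0) + e_2·(2) + e_3·(0) + e_4·(0) + e_5·(-1) = 0
Solving this homogeneous linear system for the smallest-integer solution (first nonzero entry positive) gives (1, -2, -4, -2, -4).

(1, -2, -4, -2, -4)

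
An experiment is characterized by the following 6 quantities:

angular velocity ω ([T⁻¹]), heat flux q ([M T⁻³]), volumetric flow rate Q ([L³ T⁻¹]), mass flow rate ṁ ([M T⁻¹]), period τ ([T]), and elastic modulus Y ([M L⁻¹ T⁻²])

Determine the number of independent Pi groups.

There are 6 variables and 3 base dimensions (M, L, T).
The dimension matrix has rank 3.
Independent dimensionless groups: 6 − 3 = 3.

3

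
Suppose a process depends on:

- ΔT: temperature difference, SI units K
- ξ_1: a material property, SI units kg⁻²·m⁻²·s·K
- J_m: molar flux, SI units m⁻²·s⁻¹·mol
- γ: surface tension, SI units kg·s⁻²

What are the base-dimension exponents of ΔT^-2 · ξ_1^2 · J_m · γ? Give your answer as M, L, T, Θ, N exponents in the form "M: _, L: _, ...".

M: -3, L: -6, T: -1, Θ: 0, N: 1

Collect each base-dimension exponent across the product:
  M: −2·(0) + 2·(-2) + (0) + (1) = -3
  L: −2·(0) + 2·(-2) + (-2) + (0) = -6
  T: −2·(0) + 2·(1) + (-1) + (-2) = -1
  Θ: −2·(1) + 2·(1) + (0) + (0) = 0
  N: −2·(0) + 2·(0) + (1) + (0) = 1
So the dimensions are [M⁻³ L⁻⁶ T⁻¹ N].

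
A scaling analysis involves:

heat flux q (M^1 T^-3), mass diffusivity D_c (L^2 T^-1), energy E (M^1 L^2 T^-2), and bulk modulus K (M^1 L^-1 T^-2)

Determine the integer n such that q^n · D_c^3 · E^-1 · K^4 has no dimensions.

-3

Balance the M exponent: (1)·n from q, plus 3·(0) − (1) + 4·(1) = 3 from the rest, must sum to zero.
n + 3 = 0, so n = -3.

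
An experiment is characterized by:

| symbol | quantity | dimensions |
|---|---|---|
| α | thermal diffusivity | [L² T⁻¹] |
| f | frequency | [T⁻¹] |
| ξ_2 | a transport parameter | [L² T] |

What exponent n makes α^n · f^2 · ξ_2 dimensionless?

-1

Balance the L exponent: (2)·n from α, plus 2·(0) + (2) = 2 from the rest, must sum to zero.
2n + 2 = 0, so n = -1.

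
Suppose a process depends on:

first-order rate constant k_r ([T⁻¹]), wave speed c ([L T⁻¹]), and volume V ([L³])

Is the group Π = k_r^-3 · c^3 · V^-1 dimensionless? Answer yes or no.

Sum the exponent of each base dimension across the product:
  M: −3·[k_r]_M + 3·[c]_M − [V]_M = −3·(0) + 3·(0) − (0) = 0
  L: −3·[k_r]_L + 3·[c]_L − [V]_L = −3·(0) + 3·(1) − (3) = 0
  T: −3·[k_r]_T + 3·[c]_T − [V]_T = −3·(-1) + 3·(-1) − (0) = 0
  Θ: −3·[k_r]_Θ + 3·[c]_Θ − [V]_Θ = −3·(0) + 3·(0) − (0) = 0
  N: −3·[k_r]_N + 3·[c]_N − [V]_N = −3·(0) + 3·(0) − (0) = 0
All base exponents vanish — dimensionless.

yes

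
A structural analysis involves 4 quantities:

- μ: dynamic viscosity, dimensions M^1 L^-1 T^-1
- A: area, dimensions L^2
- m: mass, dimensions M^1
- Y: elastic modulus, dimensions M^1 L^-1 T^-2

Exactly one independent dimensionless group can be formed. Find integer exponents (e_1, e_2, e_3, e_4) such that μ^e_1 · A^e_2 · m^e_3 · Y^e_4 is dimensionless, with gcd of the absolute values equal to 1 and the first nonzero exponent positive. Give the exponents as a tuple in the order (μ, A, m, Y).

(4, 1, -2, -2)

M: e_1·(1) + e_2·(0) + e_3·(1) + e_4·(1) = 0
L: e_1·(-1) + e_2·(2) + e_3·(0) + e_4·(-1) = 0
T: e_1·(-1) + e_2·(0) + e_3·(0) + e_4·(-2) = 0
Solving this homogeneous linear system for the smallest-integer solution (first nonzero entry positive) gives (4, 1, -2, -2).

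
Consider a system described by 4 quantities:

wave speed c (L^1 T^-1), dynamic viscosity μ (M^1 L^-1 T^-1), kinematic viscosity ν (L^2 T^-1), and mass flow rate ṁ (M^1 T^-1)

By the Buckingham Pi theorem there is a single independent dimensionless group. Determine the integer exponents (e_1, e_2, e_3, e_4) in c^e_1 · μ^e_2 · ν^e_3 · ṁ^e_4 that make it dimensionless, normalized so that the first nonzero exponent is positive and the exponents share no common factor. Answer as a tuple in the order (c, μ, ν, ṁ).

M: e_1·(0) + e_2·(1) + e_3·(0) + e_4·(1) = 0
L: e_1·(1) + e_2·(-1) + e_3·(2) + e_4·(0) = 0
T: e_1·(-1) + e_2·(-1) + e_3·(-1) + e_4·(-1) = 0
Solving this homogeneous linear system for the smallest-integer solution (first nonzero entry positive) gives (1, -1, -1, 1).

(1, -1, -1, 1)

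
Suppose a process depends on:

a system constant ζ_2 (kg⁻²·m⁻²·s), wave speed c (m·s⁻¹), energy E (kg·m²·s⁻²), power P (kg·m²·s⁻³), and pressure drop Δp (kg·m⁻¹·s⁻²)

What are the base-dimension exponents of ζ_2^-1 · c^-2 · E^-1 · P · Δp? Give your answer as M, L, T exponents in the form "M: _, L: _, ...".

Collect each base-dimension exponent across the product:
  M: −(-2) − 2·(0) − (1) + (1) + (1) = 3
  L: −(-2) − 2·(1) − (2) + (2) + (-1) = -1
  T: −(1) − 2·(-1) − (-2) + (-3) + (-2) = -2
So the dimensions are [M³ L⁻¹ T⁻²].

M: 3, L: -1, T: -2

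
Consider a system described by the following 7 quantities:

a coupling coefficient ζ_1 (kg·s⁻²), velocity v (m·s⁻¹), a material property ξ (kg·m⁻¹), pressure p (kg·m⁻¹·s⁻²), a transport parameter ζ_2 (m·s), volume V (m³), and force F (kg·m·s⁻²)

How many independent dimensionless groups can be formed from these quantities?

There are 7 variables and 3 base dimensions (M, L, T).
The dimension matrix has rank 3.
Independent dimensionless groups: 7 − 3 = 4.

4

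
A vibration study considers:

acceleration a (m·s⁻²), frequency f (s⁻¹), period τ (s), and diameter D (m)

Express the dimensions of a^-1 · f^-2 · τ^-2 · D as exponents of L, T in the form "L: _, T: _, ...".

L: 0, T: 2

Collect each base-dimension exponent across the product:
  L: −(1) − 2·(0) − 2·(0) + (1) = 0
  T: −(-2) − 2·(-1) − 2·(1) + (0) = 2
So the dimensions are [T²].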